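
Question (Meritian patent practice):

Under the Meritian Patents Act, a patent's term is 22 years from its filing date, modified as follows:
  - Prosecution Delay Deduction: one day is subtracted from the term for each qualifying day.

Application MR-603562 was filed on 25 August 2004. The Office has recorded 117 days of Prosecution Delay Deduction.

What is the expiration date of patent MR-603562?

April 30, 2026

Base term: filing date + 22 years → 25 August 2026.
Prosecution Delay Deduction: −117 days → 30 April 2026.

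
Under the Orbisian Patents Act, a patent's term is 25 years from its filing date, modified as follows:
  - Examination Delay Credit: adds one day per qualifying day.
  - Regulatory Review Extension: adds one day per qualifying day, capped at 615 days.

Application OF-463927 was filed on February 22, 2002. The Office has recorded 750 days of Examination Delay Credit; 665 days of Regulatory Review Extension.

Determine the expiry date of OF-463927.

Base term: filing date + 25 years → 22 February 2027.
Examination Delay Credit: +750 days → 13 March 2029.
Regulatory Review Extension: 665 days claimed exceeds the 615-day cap, so +615 days → 18 November 2030.

November 18, 2030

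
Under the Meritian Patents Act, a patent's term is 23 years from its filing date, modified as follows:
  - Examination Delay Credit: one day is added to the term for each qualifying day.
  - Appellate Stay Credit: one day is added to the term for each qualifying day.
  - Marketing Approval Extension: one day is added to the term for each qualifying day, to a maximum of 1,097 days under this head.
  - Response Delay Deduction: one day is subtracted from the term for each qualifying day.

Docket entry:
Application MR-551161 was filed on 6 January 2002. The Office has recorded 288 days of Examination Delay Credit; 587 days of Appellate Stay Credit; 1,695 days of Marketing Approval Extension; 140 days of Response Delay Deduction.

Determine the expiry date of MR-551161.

Base term: filing date + 23 years → 6 January 2025.
Examination Delay Credit: +288 days → 21 October 2025.
Appellate Stay Credit: +587 days → 31 May 2027.
Marketing Approval Extension: 1695 days claimed exceeds the 1097-day cap, so +1097 days → 1 June 2030.
Response Delay Deduction: −140 days → 12 January 2030.

2030-01-12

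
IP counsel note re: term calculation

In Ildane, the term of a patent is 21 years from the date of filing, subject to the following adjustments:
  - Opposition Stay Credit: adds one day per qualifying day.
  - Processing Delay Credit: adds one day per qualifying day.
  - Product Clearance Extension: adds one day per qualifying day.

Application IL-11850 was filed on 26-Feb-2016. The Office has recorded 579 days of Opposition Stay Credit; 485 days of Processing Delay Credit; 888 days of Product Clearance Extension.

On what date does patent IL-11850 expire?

Base term: filing date + 21 years → 26 February 2037.
Opposition Stay Credit: +579 days → 28 September 2038.
Processing Delay Credit: +485 days → 26 January 2040.
Product Clearance Extension: +888 days → 2 July 2042.

2042-07-02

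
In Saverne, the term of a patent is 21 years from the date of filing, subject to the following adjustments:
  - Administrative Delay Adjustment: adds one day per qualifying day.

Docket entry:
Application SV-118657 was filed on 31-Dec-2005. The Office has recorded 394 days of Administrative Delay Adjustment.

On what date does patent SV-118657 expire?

Base term: filing date + 21 years → 31 December 2026.
Administrative Delay Adjustment: +394 days → 29 January 2028.

2028-01-29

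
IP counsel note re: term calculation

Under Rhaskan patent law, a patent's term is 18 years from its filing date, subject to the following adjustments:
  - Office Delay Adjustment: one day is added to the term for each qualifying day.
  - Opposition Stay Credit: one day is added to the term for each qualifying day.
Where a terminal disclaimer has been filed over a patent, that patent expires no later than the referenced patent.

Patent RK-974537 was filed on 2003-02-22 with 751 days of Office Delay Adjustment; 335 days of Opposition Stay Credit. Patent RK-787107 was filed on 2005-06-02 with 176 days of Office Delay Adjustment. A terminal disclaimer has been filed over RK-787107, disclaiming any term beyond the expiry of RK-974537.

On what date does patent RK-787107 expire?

Natural term of RK-787107:
  Base: filing + 18 years → 2 June 2023.
  Office Delay Adjustment: +176 days → 25 November 2023.
Expiry of referenced patent RK-974537:
  Base: filing + 18 years → 22 February 2021.
  Office Delay Adjustment: +751 days → 15 March 2023.
  Opposition Stay Credit: +335 days → 13 February 2024.
Terminal disclaimer: RK-787107 expires on the earlier of 25 November 2023 and 13 February 2024.

2023-11-25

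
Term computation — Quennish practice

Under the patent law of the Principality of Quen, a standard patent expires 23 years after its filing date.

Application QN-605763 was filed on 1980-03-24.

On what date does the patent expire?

Filing date + 23 years → 24 March 2003.

2003-03-24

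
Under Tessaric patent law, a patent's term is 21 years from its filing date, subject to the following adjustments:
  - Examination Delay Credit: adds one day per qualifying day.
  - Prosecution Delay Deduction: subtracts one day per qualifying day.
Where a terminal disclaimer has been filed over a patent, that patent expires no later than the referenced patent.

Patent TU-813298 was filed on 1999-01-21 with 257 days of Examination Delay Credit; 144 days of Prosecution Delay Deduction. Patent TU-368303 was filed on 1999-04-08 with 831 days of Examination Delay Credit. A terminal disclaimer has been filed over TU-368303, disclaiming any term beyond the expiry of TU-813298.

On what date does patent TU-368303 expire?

Natural term of TU-368303:
  Base: filing + 21 years → 8 April 2020.
  Examination Delay Credit: +831 days → 18 July 2022.
Expiry of referenced patent TU-813298:
  Base: filing + 21 years → 21 January 2020.
  Examination Delay Credit: +257 days → 4 October 2020.
  Prosecution Delay Deduction: −144 days → 13 May 2020.
Terminal disclaimer: TU-368303 expires on the earlier of 18 July 2022 and 13 May 2020.

May 13, 2020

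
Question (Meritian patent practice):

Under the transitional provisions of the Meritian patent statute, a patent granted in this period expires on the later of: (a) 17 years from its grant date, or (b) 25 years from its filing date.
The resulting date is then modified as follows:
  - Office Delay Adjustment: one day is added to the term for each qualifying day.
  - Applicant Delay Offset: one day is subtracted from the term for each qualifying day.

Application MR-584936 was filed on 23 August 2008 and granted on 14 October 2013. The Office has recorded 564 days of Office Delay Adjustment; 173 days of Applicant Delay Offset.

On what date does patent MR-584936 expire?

2034-09-18

(a) grant + 17 years → 14 October 2030.
(b) filing + 25 years → 23 August 2033.
Later of the two: 23 August 2033.
Office Delay Adjustment: +564 days → 10 March 2035.
Applicant Delay Offset: −173 days → 18 September 2034.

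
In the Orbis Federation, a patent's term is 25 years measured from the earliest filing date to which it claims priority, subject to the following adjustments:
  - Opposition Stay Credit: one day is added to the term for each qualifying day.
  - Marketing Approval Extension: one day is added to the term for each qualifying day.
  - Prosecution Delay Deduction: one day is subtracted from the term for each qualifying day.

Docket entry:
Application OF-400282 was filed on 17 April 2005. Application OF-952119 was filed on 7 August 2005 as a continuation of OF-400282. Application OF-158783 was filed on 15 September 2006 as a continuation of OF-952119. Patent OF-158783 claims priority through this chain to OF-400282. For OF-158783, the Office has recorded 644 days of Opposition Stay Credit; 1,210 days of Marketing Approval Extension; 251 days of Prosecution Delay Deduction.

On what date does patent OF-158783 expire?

Earliest priority filing: 17 April 2005.
Base term: 17 April 2005 + 25 years → 17 April 2030.
Opposition Stay Credit: +644 days → 21 January 2032.
Marketing Approval Extension: +1210 days → 15 May 2035.
Prosecution Delay Deduction: −251 days → 6 September 2034.

September 6, 2034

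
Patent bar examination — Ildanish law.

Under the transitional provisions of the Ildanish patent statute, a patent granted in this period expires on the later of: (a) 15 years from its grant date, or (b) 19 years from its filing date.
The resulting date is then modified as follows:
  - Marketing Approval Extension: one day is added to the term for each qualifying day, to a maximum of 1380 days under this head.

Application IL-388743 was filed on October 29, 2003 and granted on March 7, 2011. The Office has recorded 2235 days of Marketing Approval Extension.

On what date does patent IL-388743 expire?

2029-12-16

(a) grant + 15 years → 7 March 2026.
(b) filing + 19 years → 29 October 2022.
Later of the two: 7 March 2026.
Marketing Approval Extension: 2235 days claimed exceeds the 1380-day cap, so +1380 days → 16 December 2029.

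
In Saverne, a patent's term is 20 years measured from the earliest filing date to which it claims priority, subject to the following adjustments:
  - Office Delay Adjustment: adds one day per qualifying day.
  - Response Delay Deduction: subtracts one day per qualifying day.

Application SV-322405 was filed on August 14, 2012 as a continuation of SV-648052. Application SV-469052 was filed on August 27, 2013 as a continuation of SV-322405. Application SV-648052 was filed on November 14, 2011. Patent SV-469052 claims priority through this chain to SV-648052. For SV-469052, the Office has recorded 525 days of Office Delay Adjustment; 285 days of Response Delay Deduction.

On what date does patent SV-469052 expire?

Earliest priority filing: 14 November 2011.
Base term: 14 November 2011 + 20 years → 14 November 2031.
Office Delay Adjustment: +525 days → 22 April 2033.
Response Delay Deduction: −285 days → 11 July 2032.

2032-07-11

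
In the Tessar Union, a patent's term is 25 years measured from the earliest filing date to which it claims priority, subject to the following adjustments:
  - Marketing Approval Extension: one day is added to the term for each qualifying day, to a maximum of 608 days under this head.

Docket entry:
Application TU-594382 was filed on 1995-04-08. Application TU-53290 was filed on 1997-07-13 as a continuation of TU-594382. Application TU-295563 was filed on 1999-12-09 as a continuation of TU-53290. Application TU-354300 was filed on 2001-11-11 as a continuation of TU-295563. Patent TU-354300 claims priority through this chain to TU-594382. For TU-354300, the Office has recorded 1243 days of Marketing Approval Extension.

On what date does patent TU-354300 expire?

Earliest priority filing: 8 April 1995.
Base term: 8 April 1995 + 25 years → 8 April 2020.
Marketing Approval Extension: 1243 days claimed exceeds the 608-day cap, so +608 days → 7 December 2021.

December 7, 2021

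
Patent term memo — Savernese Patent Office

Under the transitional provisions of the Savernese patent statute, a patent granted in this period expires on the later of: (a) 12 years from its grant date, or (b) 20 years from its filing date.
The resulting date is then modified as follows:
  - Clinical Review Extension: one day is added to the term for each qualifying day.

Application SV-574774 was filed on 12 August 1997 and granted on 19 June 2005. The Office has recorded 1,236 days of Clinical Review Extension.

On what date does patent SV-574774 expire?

(a) grant + 12 years → 19 June 2017.
(b) filing + 20 years → 12 August 2017.
Later of the two: 12 August 2017.
Clinical Review Extension: +1236 days → 30 December 2020.

2020-12-30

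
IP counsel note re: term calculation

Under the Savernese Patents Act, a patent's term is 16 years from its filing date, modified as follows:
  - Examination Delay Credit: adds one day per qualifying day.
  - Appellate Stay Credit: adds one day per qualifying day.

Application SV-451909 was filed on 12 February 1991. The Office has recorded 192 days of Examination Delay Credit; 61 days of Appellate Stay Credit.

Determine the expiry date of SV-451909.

October 23, 2007

Base term: filing date + 16 years → 12 February 2007.
Examination Delay Credit: +192 days → 23 August 2007.
Appellate Stay Credit: +61 days → 23 October 2007.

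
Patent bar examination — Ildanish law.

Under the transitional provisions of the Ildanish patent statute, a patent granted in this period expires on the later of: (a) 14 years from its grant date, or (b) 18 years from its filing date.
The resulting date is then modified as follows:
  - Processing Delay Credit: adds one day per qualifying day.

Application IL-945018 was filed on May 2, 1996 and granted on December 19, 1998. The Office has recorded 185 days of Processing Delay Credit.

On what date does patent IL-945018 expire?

November 3, 2014

(a) grant + 14 years → 19 December 2012.
(b) filing + 18 years → 2 May 2014.
Later of the two: 2 May 2014.
Processing Delay Credit: +185 days → 3 November 2014.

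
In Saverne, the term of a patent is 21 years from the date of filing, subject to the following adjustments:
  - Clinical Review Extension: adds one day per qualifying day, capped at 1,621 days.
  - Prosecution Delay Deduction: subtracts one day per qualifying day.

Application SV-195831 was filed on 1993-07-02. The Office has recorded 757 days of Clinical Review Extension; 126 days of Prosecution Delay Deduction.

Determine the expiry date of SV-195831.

March 24, 2016

Base term: filing date + 21 years → 2 July 2014.
Clinical Review Extension: 757 days (within the 1621-day cap) → +757 days → 28 July 2016.
Prosecution Delay Deduction: −126 days → 24 March 2016.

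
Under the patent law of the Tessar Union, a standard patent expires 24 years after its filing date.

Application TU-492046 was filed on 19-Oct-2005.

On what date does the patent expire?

Filing date + 24 years → 19 October 2029.

2029-10-19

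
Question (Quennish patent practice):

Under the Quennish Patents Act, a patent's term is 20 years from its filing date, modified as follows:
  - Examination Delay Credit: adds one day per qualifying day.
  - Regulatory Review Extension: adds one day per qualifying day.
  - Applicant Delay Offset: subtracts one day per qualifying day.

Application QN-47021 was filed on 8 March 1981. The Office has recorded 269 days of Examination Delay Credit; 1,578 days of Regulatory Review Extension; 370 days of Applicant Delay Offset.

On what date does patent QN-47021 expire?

Base term: filing date + 20 years → 8 March 2001.
Examination Delay Credit: +269 days → 2 December 2001.
Regulatory Review Extension: +1578 days → 29 March 2006.
Applicant Delay Offset: −370 days → 24 March 2005.

2005-03-24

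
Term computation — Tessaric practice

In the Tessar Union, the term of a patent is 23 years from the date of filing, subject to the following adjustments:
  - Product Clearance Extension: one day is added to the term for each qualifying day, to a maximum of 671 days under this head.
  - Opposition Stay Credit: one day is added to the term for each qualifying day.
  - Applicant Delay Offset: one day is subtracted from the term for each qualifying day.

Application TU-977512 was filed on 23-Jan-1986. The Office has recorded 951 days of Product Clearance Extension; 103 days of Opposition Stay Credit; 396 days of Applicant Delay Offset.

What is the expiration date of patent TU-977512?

Base term: filing date + 23 years → 23 January 2009.
Product Clearance Extension: 951 days claimed exceeds the 671-day cap, so +671 days → 25 November 2010.
Opposition Stay Credit: +103 days → 8 March 2011.
Applicant Delay Offset: −396 days → 5 February 2010.

2010-02-05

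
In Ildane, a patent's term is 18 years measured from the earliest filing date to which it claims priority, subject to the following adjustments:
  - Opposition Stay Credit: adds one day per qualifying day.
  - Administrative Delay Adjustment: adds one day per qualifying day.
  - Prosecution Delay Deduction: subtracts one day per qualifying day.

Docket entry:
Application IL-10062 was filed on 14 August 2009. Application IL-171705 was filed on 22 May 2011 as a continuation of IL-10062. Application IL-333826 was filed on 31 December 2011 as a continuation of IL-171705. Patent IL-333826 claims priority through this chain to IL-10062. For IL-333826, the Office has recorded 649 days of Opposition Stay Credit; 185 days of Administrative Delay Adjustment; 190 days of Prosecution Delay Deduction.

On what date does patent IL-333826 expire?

2029-05-19

Earliest priority filing: 14 August 2009.
Base term: 14 August 2009 + 18 years → 14 August 2027.
Opposition Stay Credit: +649 days → 24 May 2029.
Administrative Delay Adjustment: +185 days → 25 November 2029.
Prosecution Delay Deduction: −190 days → 19 May 2029.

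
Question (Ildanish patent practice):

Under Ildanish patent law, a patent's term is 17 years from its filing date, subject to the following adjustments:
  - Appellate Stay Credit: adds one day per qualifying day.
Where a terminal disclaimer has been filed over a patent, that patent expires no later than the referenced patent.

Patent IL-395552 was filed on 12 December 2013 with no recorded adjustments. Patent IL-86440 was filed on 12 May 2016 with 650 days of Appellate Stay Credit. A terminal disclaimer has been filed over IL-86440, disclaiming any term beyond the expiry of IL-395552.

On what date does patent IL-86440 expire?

December 12, 2030

Natural term of IL-86440:
  Base: filing + 17 years → 12 May 2033.
  Appellate Stay Credit: +650 days → 21 February 2035.
Expiry of referenced patent IL-395552:
  Base: filing + 17 years → 12 December 2030.
Terminal disclaimer: IL-86440 expires on the earlier of 21 February 2035 and 12 December 2030.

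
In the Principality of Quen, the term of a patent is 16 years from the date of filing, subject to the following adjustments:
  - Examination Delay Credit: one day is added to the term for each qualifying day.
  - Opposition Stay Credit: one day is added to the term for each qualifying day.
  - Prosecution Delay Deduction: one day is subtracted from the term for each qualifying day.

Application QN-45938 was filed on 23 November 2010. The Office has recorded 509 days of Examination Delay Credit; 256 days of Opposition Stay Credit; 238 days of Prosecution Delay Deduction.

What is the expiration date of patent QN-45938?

May 3, 2028

Base term: filing date + 16 years → 23 November 2026.
Examination Delay Credit: +509 days → 15 April 2028.
Opposition Stay Credit: +256 days → 27 December 2028.
Prosecution Delay Deduction: −238 days → 3 May 2028.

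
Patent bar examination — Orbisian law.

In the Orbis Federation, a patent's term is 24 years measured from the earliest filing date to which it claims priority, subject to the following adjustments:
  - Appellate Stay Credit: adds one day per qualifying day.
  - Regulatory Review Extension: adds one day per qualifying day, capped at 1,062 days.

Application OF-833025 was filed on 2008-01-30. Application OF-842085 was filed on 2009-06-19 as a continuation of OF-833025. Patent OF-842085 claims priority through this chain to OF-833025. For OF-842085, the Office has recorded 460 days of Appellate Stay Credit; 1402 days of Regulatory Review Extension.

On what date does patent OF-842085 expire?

Earliest priority filing: 30 January 2008.
Base term: 30 January 2008 + 24 years → 30 January 2032.
Appellate Stay Credit: +460 days → 4 May 2033.
Regulatory Review Extension: 1402 days claimed exceeds the 1062-day cap, so +1062 days → 31 March 2036.

March 31, 2036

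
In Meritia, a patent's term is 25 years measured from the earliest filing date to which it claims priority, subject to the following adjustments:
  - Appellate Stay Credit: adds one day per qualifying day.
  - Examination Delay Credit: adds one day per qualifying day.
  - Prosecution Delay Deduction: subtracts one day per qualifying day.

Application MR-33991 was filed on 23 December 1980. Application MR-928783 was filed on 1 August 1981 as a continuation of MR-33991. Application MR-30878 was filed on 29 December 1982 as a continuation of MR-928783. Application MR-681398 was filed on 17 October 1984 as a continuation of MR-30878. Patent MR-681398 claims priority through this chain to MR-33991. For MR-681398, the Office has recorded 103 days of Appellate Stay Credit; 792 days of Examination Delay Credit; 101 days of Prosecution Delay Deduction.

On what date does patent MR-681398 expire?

February 25, 2008

Earliest priority filing: 23 December 1980.
Base term: 23 December 1980 + 25 years → 23 December 2005.
Appellate Stay Credit: +103 days → 5 April 2006.
Examination Delay Credit: +792 days → 5 June 2008.
Prosecution Delay Deduction: −101 days → 25 February 2008.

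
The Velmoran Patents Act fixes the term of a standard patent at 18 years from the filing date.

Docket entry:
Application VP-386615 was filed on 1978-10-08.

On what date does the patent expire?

Filing date + 18 years → 8 October 1996.

1996-10-08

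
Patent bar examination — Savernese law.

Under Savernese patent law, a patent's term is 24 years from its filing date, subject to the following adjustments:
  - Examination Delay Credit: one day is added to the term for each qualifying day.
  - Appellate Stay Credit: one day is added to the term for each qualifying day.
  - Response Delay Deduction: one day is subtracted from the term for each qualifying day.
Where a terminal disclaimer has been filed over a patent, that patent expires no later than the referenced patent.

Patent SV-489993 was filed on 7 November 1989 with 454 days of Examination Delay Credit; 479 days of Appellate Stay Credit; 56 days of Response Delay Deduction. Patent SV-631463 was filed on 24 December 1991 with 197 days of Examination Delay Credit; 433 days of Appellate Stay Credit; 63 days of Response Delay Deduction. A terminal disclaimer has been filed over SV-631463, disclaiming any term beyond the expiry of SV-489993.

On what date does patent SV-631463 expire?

2016-04-02

Natural term of SV-631463:
  Base: filing + 24 years → 24 December 2015.
  Examination Delay Credit: +197 days → 8 July 2016.
  Appellate Stay Credit: +433 days → 14 September 2017.
  Response Delay Deduction: −63 days → 13 July 2017.
Expiry of referenced patent SV-489993:
  Base: filing + 24 years → 7 November 2013.
  Examination Delay Credit: +454 days → 4 February 2015.
  Appellate Stay Credit: +479 days → 28 May 2016.
  Response Delay Deduction: −56 days → 2 April 2016.
Terminal disclaimer: SV-631463 expires on the earlier of 13 July 2017 and 2 April 2016.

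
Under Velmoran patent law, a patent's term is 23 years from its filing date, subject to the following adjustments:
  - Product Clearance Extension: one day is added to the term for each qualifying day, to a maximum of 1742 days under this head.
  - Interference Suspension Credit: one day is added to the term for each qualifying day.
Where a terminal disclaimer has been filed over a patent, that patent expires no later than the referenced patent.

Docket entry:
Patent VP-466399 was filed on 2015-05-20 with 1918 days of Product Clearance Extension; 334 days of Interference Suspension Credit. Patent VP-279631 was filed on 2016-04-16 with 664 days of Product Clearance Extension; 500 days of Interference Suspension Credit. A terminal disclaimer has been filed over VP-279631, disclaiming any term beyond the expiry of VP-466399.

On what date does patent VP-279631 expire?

Natural term of VP-279631:
  Base: filing + 23 years → 16 April 2039.
  Product Clearance Extension: 664 days (within the 1742-day cap) → +664 days → 8 February 2041.
  Interference Suspension Credit: +500 days → 23 June 2042.
Expiry of referenced patent VP-466399:
  Base: filing + 23 years → 20 May 2038.
  Product Clearance Extension: 1918 days claimed exceeds the 1742-day cap, so +1742 days → 25 February 2043.
  Interference Suspension Credit: +334 days → 25 January 2044.
Terminal disclaimer: VP-279631 expires on the earlier of 23 June 2042 and 25 January 2044.

June 23, 2042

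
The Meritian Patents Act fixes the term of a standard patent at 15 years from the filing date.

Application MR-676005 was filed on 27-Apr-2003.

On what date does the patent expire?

April 27, 2018

Filing date + 15 years → 27 April 2018.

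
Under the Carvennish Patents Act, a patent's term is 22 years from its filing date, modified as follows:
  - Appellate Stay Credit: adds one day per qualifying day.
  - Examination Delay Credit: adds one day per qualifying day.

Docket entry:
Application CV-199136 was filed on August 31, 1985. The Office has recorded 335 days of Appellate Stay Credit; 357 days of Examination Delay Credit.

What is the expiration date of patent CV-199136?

2009-07-23

Base term: filing date + 22 years → 31 August 2007.
Appellate Stay Credit: +335 days → 31 July 2008.
Examination Delay Credit: +357 days → 23 July 2009.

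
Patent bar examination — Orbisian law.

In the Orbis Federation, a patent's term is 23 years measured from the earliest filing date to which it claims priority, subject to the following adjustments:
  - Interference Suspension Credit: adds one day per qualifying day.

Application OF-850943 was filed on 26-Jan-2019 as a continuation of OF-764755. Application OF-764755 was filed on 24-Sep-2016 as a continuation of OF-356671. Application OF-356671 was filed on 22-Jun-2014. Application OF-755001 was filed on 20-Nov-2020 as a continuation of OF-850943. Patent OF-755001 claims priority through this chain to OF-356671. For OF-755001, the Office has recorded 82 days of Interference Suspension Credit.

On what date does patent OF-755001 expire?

September 12, 2037

Earliest priority filing: 22 June 2014.
Base term: 22 June 2014 + 23 years → 22 June 2037.
Interference Suspension Credit: +82 days → 12 September 2037.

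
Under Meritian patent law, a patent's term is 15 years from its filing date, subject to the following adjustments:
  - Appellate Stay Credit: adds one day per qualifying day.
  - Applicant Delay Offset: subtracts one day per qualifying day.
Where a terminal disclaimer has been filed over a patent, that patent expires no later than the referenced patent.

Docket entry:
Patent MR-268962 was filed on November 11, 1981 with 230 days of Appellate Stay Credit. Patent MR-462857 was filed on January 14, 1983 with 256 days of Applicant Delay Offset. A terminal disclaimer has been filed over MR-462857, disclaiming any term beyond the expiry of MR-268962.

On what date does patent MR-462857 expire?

1997-05-03

Natural term of MR-462857:
  Base: filing + 15 years → 14 January 1998.
  Applicant Delay Offset: −256 days → 3 May 1997.
Expiry of referenced patent MR-268962:
  Base: filing + 15 years → 11 November 1996.
  Appellate Stay Credit: +230 days → 29 June 1997.
Terminal disclaimer: MR-462857 expires on the earlier of 3 May 1997 and 29 June 1997.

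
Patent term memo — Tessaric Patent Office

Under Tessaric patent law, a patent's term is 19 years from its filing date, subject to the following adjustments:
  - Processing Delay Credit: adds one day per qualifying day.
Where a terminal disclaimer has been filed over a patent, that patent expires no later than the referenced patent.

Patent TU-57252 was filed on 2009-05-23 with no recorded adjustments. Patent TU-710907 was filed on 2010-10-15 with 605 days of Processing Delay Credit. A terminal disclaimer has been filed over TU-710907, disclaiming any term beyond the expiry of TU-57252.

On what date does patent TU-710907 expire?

Natural term of TU-710907:
  Base: filing + 19 years → 15 October 2029.
  Processing Delay Credit: +605 days → 12 June 2031.
Expiry of referenced patent TU-57252:
  Base: filing + 19 years → 23 May 2028.
Terminal disclaimer: TU-710907 expires on the earlier of 12 June 2031 and 23 May 2028.

May 23, 2028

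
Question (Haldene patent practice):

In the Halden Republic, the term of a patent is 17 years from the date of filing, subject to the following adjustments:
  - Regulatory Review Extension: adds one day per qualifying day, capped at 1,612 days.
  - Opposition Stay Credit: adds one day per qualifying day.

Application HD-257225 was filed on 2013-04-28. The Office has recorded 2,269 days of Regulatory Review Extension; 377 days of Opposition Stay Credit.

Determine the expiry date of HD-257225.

Base term: filing date + 17 years → 28 April 2030.
Regulatory Review Extension: 2269 days claimed exceeds the 1612-day cap, so +1612 days → 26 September 2034.
Opposition Stay Credit: +377 days → 8 October 2035.

2035-10-08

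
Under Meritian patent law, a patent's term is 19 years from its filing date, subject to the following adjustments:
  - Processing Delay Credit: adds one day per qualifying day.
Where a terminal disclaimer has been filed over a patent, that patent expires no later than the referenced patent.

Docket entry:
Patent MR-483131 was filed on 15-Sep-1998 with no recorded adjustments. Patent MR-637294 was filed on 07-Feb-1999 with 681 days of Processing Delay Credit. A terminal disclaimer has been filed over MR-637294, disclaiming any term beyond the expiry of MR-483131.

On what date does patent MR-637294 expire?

September 15, 2017

Natural term of MR-637294:
  Base: filing + 19 years → 7 February 2018.
  Processing Delay Credit: +681 days → 20 December 2019.
Expiry of referenced patent MR-483131:
  Base: filing + 19 years → 15 September 2017.
Terminal disclaimer: MR-637294 expires on the earlier of 20 December 2019 and 15 September 2017.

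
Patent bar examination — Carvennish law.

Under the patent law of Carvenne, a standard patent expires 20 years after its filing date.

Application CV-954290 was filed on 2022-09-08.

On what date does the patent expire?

Filing date + 20 years → 8 September 2042.

2042-09-08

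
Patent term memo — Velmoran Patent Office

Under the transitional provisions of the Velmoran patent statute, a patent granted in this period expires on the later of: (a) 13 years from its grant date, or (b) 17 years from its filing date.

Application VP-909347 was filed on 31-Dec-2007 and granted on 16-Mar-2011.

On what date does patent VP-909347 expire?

2024-12-31

(a) grant + 13 years → 16 March 2024.
(b) filing + 17 years → 31 December 2024.
Later of the two: 31 December 2024.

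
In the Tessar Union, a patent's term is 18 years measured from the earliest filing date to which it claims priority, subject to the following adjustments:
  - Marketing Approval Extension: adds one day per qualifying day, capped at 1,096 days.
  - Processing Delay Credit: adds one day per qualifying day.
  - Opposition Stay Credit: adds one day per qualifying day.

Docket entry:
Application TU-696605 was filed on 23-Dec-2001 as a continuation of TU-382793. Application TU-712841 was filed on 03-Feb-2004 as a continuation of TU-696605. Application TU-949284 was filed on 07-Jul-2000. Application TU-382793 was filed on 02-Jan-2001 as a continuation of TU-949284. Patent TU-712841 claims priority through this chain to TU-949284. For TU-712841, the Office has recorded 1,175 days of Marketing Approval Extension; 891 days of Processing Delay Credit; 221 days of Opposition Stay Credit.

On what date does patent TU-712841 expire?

Earliest priority filing: 7 July 2000.
Base term: 7 July 2000 + 18 years → 7 July 2018.
Marketing Approval Extension: 1175 days claimed exceeds the 1096-day cap, so +1096 days → 7 July 2021.
Processing Delay Credit: +891 days → 15 December 2023.
Opposition Stay Credit: +221 days → 23 July 2024.

2024-07-23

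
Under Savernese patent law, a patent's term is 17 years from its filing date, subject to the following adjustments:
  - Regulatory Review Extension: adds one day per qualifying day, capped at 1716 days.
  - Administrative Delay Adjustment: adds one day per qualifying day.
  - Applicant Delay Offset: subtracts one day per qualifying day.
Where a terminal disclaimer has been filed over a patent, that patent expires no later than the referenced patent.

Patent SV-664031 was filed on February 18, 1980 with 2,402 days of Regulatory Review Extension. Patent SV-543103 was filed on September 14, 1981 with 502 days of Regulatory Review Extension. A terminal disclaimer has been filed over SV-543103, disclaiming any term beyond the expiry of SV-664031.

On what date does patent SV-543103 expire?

January 29, 2000

Natural term of SV-543103:
  Base: filing + 17 years → 14 September 1998.
  Regulatory Review Extension: 502 days (within the 1716-day cap) → +502 days → 29 January 2000.
Expiry of referenced patent SV-664031:
  Base: filing + 17 years → 18 February 1997.
  Regulatory Review Extension: 2402 days claimed exceeds the 1716-day cap, so +1716 days → 31 October 2001.
Terminal disclaimer: SV-543103 expires on the earlier of 29 January 2000 and 31 October 2001.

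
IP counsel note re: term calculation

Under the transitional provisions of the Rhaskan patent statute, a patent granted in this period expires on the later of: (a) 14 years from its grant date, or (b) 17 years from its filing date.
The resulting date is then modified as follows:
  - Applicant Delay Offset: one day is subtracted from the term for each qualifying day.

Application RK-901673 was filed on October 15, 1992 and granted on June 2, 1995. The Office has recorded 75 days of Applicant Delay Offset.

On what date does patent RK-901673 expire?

(a) grant + 14 years → 2 June 2009.
(b) filing + 17 years → 15 October 2009.
Later of the two: 15 October 2009.
Applicant Delay Offset: −75 days → 1 August 2009.

2009-08-01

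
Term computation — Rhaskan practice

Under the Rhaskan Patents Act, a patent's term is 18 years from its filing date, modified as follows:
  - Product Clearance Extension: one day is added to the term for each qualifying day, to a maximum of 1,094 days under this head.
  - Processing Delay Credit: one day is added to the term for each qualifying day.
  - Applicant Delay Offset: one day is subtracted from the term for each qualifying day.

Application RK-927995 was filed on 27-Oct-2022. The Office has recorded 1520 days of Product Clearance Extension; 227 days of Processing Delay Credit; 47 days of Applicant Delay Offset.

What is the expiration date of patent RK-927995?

April 23, 2044

Base term: filing date + 18 years → 27 October 2040.
Product Clearance Extension: 1520 days claimed exceeds the 1094-day cap, so +1094 days → 26 October 2043.
Processing Delay Credit: +227 days → 9 June 2044.
Applicant Delay Offset: −47 days → 23 April 2044.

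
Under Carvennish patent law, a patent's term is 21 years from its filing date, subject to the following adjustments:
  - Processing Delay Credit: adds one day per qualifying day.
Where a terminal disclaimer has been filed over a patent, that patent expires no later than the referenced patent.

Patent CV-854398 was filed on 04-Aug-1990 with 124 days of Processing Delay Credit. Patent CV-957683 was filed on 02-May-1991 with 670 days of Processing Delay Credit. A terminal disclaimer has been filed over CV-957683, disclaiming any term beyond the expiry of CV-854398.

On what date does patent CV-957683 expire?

Natural term of CV-957683:
  Base: filing + 21 years → 2 May 2012.
  Processing Delay Credit: +670 days → 3 March 2014.
Expiry of referenced patent CV-854398:
  Base: filing + 21 years → 4 August 2011.
  Processing Delay Credit: +124 days → 6 December 2011.
Terminal disclaimer: CV-957683 expires on the earlier of 3 March 2014 and 6 December 2011.

December 6, 2011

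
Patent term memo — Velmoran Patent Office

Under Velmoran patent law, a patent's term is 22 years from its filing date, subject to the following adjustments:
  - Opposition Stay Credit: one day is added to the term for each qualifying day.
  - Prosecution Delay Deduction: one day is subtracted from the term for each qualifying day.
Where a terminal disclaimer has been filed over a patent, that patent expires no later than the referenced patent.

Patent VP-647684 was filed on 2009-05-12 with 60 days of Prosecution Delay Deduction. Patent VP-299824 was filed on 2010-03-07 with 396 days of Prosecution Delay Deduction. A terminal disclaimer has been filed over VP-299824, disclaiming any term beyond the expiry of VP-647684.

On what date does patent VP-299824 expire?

Natural term of VP-299824:
  Base: filing + 22 years → 7 March 2032.
  Prosecution Delay Deduction: −396 days → 5 February 2031.
Expiry of referenced patent VP-647684:
  Base: filing + 22 years → 12 May 2031.
  Prosecution Delay Deduction: −60 days → 13 March 2031.
Terminal disclaimer: VP-299824 expires on the earlier of 5 February 2031 and 13 March 2031.

2031-02-05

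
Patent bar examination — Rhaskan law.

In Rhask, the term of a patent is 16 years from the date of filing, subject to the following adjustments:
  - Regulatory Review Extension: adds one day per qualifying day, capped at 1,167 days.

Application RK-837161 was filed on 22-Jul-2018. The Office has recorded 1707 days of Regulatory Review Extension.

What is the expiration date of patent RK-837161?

2037-10-01

Base term: filing date + 16 years → 22 July 2034.
Regulatory Review Extension: 1707 days claimed exceeds the 1167-day cap, so +1167 days → 1 October 2037.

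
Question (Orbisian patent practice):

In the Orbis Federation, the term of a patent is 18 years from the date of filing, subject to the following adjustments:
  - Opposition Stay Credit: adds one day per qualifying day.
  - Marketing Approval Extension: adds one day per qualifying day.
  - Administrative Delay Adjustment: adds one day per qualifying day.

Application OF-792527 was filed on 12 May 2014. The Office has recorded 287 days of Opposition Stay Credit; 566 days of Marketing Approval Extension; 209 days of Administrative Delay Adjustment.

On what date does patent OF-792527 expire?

Base term: filing date + 18 years → 12 May 2032.
Opposition Stay Credit: +287 days → 23 February 2033.
Marketing Approval Extension: +566 days → 12 September 2034.
Administrative Delay Adjustment: +209 days → 9 April 2035.

2035-04-09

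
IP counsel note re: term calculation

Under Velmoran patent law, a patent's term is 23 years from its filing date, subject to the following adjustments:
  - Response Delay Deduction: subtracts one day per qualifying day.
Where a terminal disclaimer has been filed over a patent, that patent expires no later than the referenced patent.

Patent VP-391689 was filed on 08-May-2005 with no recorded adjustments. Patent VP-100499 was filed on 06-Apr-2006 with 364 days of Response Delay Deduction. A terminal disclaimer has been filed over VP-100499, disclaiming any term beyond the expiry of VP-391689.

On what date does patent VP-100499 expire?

Natural term of VP-100499:
  Base: filing + 23 years → 6 April 2029.
  Response Delay Deduction: −364 days → 7 April 2028.
Expiry of referenced patent VP-391689:
  Base: filing + 23 years → 8 May 2028.
Terminal disclaimer: VP-100499 expires on the earlier of 7 April 2028 and 8 May 2028.

2028-04-07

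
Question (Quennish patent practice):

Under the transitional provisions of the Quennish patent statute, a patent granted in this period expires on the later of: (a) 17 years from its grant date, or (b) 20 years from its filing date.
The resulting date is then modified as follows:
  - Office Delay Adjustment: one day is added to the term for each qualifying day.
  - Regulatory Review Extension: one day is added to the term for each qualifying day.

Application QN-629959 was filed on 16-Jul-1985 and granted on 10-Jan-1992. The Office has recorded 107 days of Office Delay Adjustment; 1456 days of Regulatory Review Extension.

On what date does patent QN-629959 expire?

(a) grant + 17 years → 10 January 2009.
(b) filing + 20 years → 16 July 2005.
Later of the two: 10 January 2009.
Office Delay Adjustment: +107 days → 27 April 2009.
Regulatory Review Extension: +1456 days → 22 April 2013.

2013-04-22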